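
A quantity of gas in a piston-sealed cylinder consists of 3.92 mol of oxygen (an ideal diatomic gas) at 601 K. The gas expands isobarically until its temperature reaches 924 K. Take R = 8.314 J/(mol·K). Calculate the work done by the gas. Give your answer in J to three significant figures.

W ≈ 10500 J

Isobaric: W = P ΔV = nR ΔT.
W = (3.92)(8.314)(924 − 601) = 10527 J.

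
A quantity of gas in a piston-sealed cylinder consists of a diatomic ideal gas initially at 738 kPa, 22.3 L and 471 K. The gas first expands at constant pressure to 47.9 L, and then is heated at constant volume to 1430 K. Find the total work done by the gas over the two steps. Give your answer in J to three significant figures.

Step 1 (isobaric): W = PΔV = (738 kPa)(47.9 − 22.3 L) = 18893 J.
Step 2 (isochoric): W = 0 (constant volume).
W_total = 18893 + 0 = 18893 J.

W_total ≈ 18900 J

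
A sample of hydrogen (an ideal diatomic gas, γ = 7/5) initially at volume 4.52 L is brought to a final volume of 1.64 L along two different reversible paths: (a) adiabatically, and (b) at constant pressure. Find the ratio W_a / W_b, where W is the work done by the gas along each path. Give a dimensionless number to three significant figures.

W_a / W_b ≈ 1.96

Path (a) adiabatic: W = P₁V₁(1 − (V₁/V₂)^(γ−1))/(γ−1) → W_a/(P₁V₁) = -1.25.
Path (b) isobaric: W = P₁(V₂ − V₁) → W_b/(P₁V₁) = -0.6372.
W_a / W_b = -1.25 / -0.6372 = 1.962.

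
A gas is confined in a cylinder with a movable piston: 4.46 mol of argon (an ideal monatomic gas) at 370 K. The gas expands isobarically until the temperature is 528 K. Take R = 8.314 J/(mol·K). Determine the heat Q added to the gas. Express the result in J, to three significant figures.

Q ≈ 14600 J

Isobaric: W = nRΔT = (4.46)(8.314)(158) = 5859 J.
ΔU = nCᵥΔT with Cᵥ = 3R/2: ΔU = (4.46)(12.47)(158) = 8788 J.
Q = ΔU + W = 8788 + 5859 = 14647 J.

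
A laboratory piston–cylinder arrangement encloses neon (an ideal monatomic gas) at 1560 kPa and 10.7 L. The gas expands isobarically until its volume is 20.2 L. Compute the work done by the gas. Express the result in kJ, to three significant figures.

Isobaric: W = P ΔV.
W = (1560 kPa)(20.2 − 10.7 L) = (1560)(9.5) = 14820 J.

W ≈ 14.8 kJ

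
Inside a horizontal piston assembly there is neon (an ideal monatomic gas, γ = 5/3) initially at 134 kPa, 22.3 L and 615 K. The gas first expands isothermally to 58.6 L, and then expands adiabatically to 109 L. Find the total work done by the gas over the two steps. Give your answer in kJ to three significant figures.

W_total ≈ 4.41 kJ

Step 1 (isothermal): W = P₁V₁ ln(V₂/V₁) = (2988) ln(58.6/22.3) = 2887 J.
After step 1: P = 50.99 kPa, V = 58.6 L, T = 615 K.
Step 2 (adiabatic): W = (P₁V₁ − P₂V₂)/(γ−1) = (2988 − 1976)/0.667 = 1519 J.
W_total = 2887 + 1519 = 4406 J.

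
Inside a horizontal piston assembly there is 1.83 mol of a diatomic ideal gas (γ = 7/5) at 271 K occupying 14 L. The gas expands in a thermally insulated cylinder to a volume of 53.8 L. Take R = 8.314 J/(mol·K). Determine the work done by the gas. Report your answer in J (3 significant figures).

Adiabatic: TV^(γ−1) = const with γ = 7/5.
T₂ = T₁ (V₁/V₂)^(γ−1) = 271 × (14/53.8)^0.4 = 271 × 0.5836 = 158.2 K.
W_by = nCᵥ(T₁ − T₂) = (1.83)(20.79)(271 − 158.2) = 4292 J.

W ≈ 4290 J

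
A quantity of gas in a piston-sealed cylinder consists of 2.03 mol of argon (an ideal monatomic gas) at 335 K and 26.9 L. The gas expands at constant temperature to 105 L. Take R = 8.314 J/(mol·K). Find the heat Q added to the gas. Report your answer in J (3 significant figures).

Q ≈ 7700 J

Isothermal ⇒ ΔU = 0, so Q = W = nRT ln(V₂/V₁).
Q = (2.03)(8.314)(335) ln(105/26.9) = 5654 × 1.362 = 7700 J.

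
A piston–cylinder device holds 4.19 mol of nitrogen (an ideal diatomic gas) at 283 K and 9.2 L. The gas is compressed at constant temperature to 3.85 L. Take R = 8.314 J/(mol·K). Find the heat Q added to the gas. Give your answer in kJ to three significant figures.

Isothermal ⇒ ΔU = 0, so Q = W = nRT ln(V₂/V₁).
Q = (4.19)(8.314)(283) ln(3.85/9.2) = 9858 × -0.8711 = -8588 J.

Q ≈ -8.59 kJ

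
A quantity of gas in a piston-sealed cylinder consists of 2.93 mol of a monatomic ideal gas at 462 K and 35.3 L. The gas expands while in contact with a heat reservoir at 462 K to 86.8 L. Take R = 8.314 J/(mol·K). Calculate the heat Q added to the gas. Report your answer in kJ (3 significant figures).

Isothermal ⇒ ΔU = 0, so Q = W = nRT ln(V₂/V₁).
Q = (2.93)(8.314)(462) ln(86.8/35.3) = 11254 × 0.8997 = 10126 J.

Q ≈ 10.1 kJ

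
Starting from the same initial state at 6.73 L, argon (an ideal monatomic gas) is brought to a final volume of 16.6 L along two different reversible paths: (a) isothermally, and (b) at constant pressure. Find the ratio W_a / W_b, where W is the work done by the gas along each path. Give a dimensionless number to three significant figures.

Path (a) isothermal: W = P₁V₁ ln(V₂/V₁) → W_a/(P₁V₁) = 0.9028.
Path (b) isobaric: W = P₁(V₂ − V₁) → W_b/(P₁V₁) = 1.467.
W_a / W_b = 0.9028 / 1.467 = 0.6156.

W_a / W_b ≈ 0.616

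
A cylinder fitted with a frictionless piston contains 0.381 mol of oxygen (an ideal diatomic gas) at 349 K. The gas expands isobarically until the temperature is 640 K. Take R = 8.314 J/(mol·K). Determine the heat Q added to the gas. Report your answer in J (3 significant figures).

Q ≈ 3230 J

Isobaric: W = nRΔT = (0.381)(8.314)(291) = 921.8 J.
ΔU = nCᵥΔT with Cᵥ = 5R/2: ΔU = (0.381)(20.79)(291) = 2304 J.
Q = ΔU + W = 2304 + 921.8 = 3226 J.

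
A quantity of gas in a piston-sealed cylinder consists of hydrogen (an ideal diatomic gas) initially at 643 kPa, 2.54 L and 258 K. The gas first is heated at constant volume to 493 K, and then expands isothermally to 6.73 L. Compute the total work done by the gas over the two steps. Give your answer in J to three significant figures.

Step 1 (isochoric): W = 0 (constant volume).
After step 1: P = 1229 kPa (V unchanged).
Step 2 (isothermal): W = P₁V₁ ln(V₂/V₁) = (3121) ln(6.73/2.54) = 3041 J.
W_total = 0 + 3041 = 3041 J.

W_total ≈ 3040 J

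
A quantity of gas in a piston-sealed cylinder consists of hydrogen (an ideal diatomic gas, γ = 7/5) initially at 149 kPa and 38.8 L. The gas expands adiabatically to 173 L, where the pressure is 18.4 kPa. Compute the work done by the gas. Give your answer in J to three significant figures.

Adiabatic: W = (P₁V₁ − P₂V₂)/(γ − 1) with γ = 7/5.
P₁V₁ = 5781 J, P₂V₂ = 3183 J.
W = (5781 − 3183) / 0.4 = 6495 J.

W ≈ 6500 J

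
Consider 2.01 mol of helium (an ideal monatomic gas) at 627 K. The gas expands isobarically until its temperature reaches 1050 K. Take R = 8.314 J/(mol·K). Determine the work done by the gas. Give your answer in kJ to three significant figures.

W ≈ 7.07 kJ

Isobaric: W = P ΔV = nR ΔT.
W = (2.01)(8.314)(1050 − 627) = 7069 J.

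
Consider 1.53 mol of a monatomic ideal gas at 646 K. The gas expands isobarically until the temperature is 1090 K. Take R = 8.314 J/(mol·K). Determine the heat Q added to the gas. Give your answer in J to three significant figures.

Q ≈ 14100 J

Isobaric: W = nRΔT = (1.53)(8.314)(444) = 5648 J.
ΔU = nCᵥΔT with Cᵥ = 3R/2: ΔU = (1.53)(12.47)(444) = 8472 J.
Q = ΔU + W = 8472 + 5648 = 14120 J.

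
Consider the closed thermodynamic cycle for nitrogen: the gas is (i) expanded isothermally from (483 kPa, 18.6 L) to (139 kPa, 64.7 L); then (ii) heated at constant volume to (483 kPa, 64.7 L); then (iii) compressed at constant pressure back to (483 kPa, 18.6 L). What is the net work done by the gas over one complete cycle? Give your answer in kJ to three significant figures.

Leg (i): W = PᵢVᵢ ln(V_f/Vᵢ) = (8984) ln(64.7/18.6) = 11199 J.
Leg (ii): W = 0.
Leg (iii): W = PΔV = (483)(18.6 − 64.7) = -22266 J.
W_net = 11199 − 22266 = -11067 J.

W_net ≈ -11.1 kJ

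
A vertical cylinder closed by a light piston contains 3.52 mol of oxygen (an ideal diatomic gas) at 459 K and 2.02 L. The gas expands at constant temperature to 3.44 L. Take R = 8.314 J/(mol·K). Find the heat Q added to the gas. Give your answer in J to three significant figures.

Q ≈ 7150 J

Isothermal ⇒ ΔU = 0, so Q = W = nRT ln(V₂/V₁).
Q = (3.52)(8.314)(459) ln(3.44/2.02) = 13433 × 0.5324 = 7151 J.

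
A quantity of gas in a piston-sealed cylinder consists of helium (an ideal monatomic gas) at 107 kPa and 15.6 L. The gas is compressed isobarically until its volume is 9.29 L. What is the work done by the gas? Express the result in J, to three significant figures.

W ≈ -675 J

Isobaric: W = P ΔV.
W = (107 kPa)(9.29 − 15.6 L) = (107)(-6.31) = -675.2 J.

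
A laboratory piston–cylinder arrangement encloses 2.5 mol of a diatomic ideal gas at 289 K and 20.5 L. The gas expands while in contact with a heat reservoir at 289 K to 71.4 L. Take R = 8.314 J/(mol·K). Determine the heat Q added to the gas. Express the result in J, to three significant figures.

Q ≈ 7500 J

Isothermal ⇒ ΔU = 0, so Q = W = nRT ln(V₂/V₁).
Q = (2.5)(8.314)(289) ln(71.4/20.5) = 6007 × 1.248 = 7496 J.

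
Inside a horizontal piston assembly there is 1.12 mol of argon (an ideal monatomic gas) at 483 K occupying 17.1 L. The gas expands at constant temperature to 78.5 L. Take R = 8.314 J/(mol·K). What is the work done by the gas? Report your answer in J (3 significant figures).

W ≈ 6850 J

Isothermal: W = nRT ln(V₂/V₁).
W = (1.12)(8.314)(483) × ln(78.5/17.1)
  = 4498 × 1.524
W_by_gas = 6854 J.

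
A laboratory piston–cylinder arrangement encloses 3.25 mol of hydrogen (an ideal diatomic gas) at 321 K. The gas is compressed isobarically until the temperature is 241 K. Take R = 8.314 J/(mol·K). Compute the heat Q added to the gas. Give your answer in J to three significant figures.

Q ≈ -7570 J

Isobaric: W = nRΔT = (3.25)(8.314)(-80) = -2162 J.
ΔU = nCᵥΔT with Cᵥ = 5R/2: ΔU = (3.25)(20.79)(-80) = -5404 J.
Q = ΔU + W = -5404 − 2162 = -7566 J.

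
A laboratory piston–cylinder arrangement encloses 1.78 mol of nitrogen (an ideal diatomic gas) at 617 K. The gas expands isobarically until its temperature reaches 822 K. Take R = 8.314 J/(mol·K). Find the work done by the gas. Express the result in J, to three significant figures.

W ≈ 3030 J

Isobaric: W = P ΔV = nR ΔT.
W = (1.78)(8.314)(822 − 617) = 3034 J.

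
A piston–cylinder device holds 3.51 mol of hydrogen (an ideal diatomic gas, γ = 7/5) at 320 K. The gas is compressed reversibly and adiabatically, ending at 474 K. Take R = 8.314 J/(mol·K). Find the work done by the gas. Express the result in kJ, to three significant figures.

Adiabatic ⇒ Q = 0, so W_by = −ΔU = nCᵥ(T₁ − T₂).
Cᵥ = 5R/2 = 20.79 J/(mol·K).
W = (3.51)(20.79)(320 − 474) = -11235 J.

W ≈ -11.2 kJ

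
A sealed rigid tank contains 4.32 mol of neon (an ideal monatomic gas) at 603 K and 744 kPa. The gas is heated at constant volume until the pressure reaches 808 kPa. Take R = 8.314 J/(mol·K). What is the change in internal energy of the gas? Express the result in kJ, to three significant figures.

Constant volume ⇒ W = 0, so Q = ΔU = nCᵥΔT with Cᵥ = 3R/2 = 12.47 J/(mol·K).
At constant V, T₂/T₁ = P₂/P₁ ⇒ ΔT = T₁(P₂/P₁ − 1) = 603·(808/744 − 1) = 51.87 K.
ΔU = (4.32)(12.47)(51.87) = 2795 J.

ΔU ≈ 2.79 kJ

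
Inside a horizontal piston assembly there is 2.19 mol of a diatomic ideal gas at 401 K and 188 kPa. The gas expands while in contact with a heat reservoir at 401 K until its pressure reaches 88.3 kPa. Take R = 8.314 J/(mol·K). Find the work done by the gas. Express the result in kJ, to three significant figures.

Isothermal process: W = nRT ln(V₂/V₁) = nRT ln(P₁/P₂).
W = (2.19)(8.314)(401) × ln(188/88.3)
  = 7301 × ln(2.129) = 7301 × 0.7557
W_by_gas = 5518 J.

W ≈ 5.52 kJ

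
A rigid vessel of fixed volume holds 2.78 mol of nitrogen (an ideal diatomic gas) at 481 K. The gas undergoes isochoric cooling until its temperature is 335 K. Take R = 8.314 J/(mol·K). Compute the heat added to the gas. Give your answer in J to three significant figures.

Q ≈ -8440 J

Constant volume ⇒ W = 0, so Q = ΔU = nCᵥΔT with Cᵥ = 5R/2 = 20.79 J/(mol·K).
ΔU = (2.78)(20.79)(335 − 481) = -8436 J.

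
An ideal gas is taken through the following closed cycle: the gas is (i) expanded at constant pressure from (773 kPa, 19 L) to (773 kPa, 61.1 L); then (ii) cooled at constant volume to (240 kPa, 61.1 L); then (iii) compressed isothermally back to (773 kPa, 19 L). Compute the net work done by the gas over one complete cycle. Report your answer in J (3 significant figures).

Leg (i): W = PΔV = (773)(61.1 − 19) = 32543 J.
Leg (ii): W = 0.
Leg (iii): W = PᵢVᵢ ln(V_f/Vᵢ) = (14664) ln(19/61.1) = -17129 J.
W_net = 32543 − 17129 = 15415 J.

W_net ≈ 15400 J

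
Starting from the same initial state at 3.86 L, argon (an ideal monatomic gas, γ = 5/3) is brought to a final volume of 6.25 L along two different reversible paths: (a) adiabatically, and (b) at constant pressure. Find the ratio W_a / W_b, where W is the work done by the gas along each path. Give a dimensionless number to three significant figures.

W_a / W_b ≈ 0.666

Path (a) adiabatic: W = P₁V₁(1 − (V₁/V₂)^(γ−1))/(γ−1) → W_a/(P₁V₁) = 0.4122.
Path (b) isobaric: W = P₁(V₂ − V₁) → W_b/(P₁V₁) = 0.6192.
W_a / W_b = 0.4122 / 0.6192 = 0.6657.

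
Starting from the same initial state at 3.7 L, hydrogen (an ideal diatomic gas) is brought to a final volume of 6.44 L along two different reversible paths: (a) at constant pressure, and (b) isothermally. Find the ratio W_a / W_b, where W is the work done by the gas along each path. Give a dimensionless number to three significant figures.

Path (a) isobaric: W = P₁(V₂ − V₁) → W_a/(P₁V₁) = 0.7405.
Path (b) isothermal: W = P₁V₁ ln(V₂/V₁) → W_b/(P₁V₁) = 0.5542.
W_a / W_b = 0.7405 / 0.5542 = 1.336.

W_a / W_b ≈ 1.34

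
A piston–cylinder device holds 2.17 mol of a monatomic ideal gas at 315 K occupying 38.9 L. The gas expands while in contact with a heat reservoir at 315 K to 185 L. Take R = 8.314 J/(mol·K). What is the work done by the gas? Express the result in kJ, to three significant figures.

W ≈ 8.86 kJ

Isothermal: W = nRT ln(V₂/V₁).
W = (2.17)(8.314)(315) × ln(185/38.9)
  = 5683 × 1.559
W_by_gas = 8862 J.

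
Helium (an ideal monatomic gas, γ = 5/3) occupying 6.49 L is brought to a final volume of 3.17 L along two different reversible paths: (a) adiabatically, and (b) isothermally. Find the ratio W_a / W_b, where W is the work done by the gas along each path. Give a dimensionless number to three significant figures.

Path (a) adiabatic: W = P₁V₁(1 − (V₁/V₂)^(γ−1))/(γ−1) → W_a/(P₁V₁) = -0.9185.
Path (b) isothermal: W = P₁V₁ ln(V₂/V₁) → W_b/(P₁V₁) = -0.7165.
W_a / W_b = -0.9185 / -0.7165 = 1.282.

W_a / W_b ≈ 1.28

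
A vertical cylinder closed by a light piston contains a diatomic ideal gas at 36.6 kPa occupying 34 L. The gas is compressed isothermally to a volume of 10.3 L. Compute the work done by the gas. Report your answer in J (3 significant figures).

W ≈ -1490 J

Isothermal: W = nRT ln(V₂/V₁) = P₁V₁ ln(V₂/V₁).
P₁V₁ = (36.6 kPa)(34 L) = 1244 J.
W = 1244 × ln(10.3/34) = 1244 × -1.194
W_by_gas = -1486 J.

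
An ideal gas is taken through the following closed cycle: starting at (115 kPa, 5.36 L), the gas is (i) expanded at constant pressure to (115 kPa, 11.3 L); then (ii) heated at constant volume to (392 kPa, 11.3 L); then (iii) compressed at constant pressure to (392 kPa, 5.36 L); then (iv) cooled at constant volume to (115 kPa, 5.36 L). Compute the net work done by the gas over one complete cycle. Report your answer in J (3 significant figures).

Constant-volume legs do no work.
W(i) = (115)(11.3 − 5.36) = 683.1 J; W(iii) = (392)(5.36 − 11.3) = -2328 J.
W_net = 683.1 − 2328 = -1645 J (the counter-clockwise enclosed area).

W_net ≈ -1650 J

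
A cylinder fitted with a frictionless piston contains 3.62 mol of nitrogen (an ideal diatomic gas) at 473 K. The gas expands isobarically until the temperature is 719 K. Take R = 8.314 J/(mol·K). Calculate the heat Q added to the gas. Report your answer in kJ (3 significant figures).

Isobaric: W = nRΔT = (3.62)(8.314)(246) = 7404 J.
ΔU = nCᵥΔT with Cᵥ = 5R/2: ΔU = (3.62)(20.79)(246) = 18509 J.
Q = ΔU + W = 18509 + 7404 = 25913 J.

Q ≈ 25.9 kJ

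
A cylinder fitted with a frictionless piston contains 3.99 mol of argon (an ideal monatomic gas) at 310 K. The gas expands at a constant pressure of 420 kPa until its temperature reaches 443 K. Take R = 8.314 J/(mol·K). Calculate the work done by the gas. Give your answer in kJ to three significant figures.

Isobaric: W = P ΔV = nR ΔT.
W = (3.99)(8.314)(443 − 310) = 4412 J.

W ≈ 4.41 kJ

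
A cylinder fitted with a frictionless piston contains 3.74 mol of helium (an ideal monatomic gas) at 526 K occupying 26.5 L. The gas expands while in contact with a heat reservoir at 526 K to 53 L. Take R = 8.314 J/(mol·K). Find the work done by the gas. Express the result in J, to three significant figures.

W ≈ 11300 J

Isothermal: W = nRT ln(V₂/V₁).
W = (3.74)(8.314)(526) × ln(53/26.5)
  = 16356 × 0.6931
W_by_gas = 11337 J.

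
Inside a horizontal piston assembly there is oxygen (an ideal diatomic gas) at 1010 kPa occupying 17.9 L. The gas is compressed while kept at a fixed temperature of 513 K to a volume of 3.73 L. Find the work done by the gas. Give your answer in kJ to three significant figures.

Isothermal: W = nRT ln(V₂/V₁) = P₁V₁ ln(V₂/V₁).
P₁V₁ = (1010 kPa)(17.9 L) = 18079 J.
W = 18079 × ln(3.73/17.9) = 18079 × -1.568
W_by_gas = -28355 J.

W ≈ -28.4 kJ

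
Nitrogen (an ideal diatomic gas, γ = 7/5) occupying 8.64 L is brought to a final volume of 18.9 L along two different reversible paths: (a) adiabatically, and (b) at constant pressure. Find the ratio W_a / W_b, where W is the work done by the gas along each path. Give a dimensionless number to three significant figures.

Path (a) adiabatic: W = P₁V₁(1 − (V₁/V₂)^(γ−1))/(γ−1) → W_a/(P₁V₁) = 0.6721.
Path (b) isobaric: W = P₁(V₂ − V₁) → W_b/(P₁V₁) = 1.187.
W_a / W_b = 0.6721 / 1.187 = 0.5659.

W_a / W_b ≈ 0.566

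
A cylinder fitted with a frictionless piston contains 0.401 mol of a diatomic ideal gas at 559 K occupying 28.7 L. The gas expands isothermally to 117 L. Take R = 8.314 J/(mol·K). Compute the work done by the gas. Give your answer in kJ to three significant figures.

Isothermal: W = nRT ln(V₂/V₁).
W = (0.401)(8.314)(559) × ln(117/28.7)
  = 1864 × 1.405
W_by_gas = 2619 J.

W ≈ 2.62 kJ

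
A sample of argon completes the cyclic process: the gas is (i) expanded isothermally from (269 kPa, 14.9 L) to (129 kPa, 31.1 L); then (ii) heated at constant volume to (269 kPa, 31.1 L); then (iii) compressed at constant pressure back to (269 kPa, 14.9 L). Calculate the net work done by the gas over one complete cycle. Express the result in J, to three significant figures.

W_net ≈ -1410 J

Leg (i): W = PᵢVᵢ ln(V_f/Vᵢ) = (4008) ln(31.1/14.9) = 2949 J.
Leg (ii): W = 0.
Leg (iii): W = PΔV = (269)(14.9 − 31.1) = -4358 J.
W_net = 2949 − 4358 = -1408 J.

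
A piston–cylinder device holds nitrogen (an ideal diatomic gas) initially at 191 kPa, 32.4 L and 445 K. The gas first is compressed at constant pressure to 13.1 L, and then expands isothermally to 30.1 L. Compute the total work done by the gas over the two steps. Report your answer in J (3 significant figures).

W_total ≈ -1600 J

Step 1 (isobaric): W = PΔV = (191 kPa)(13.1 − 32.4 L) = -3686 J.
After step 1: P = 191 kPa, V = 13.1 L, T = 179.9 K.
Step 2 (isothermal): W = P₁V₁ ln(V₂/V₁) = (2502) ln(30.1/13.1) = 2082 J.
W_total = -3686 + 2082 = -1605 J.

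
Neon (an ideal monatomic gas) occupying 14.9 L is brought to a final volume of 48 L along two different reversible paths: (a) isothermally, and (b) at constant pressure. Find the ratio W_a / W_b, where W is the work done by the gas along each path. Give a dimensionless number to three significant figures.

W_a / W_b ≈ 0.527

Path (a) isothermal: W = P₁V₁ ln(V₂/V₁) → W_a/(P₁V₁) = 1.17.
Path (b) isobaric: W = P₁(V₂ − V₁) → W_b/(P₁V₁) = 2.221.
W_a / W_b = 1.17 / 2.221 = 0.5266.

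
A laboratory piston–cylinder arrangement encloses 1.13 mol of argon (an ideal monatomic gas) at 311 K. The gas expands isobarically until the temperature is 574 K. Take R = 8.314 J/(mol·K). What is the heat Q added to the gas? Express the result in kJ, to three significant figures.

Isobaric: W = nRΔT = (1.13)(8.314)(263) = 2471 J.
ΔU = nCᵥΔT with Cᵥ = 3R/2: ΔU = (1.13)(12.47)(263) = 3706 J.
Q = ΔU + W = 3706 + 2471 = 6177 J.

Q ≈ 6.18 kJ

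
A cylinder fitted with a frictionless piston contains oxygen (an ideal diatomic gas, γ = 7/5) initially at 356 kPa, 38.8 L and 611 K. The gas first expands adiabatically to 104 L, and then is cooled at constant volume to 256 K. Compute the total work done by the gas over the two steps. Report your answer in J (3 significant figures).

Step 1 (adiabatic): W = (P₁V₁ − P₂V₂)/(γ−1) = (13813 − 9311)/0.4 = 11254 J.
Step 2 (isochoric): W = 0 (constant volume).
W_total = 11254 + 0 = 11254 J.

W_total ≈ 11300 J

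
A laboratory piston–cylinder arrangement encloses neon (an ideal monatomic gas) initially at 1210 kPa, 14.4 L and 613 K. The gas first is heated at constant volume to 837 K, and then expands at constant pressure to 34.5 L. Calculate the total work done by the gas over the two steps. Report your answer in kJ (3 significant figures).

Step 1 (isochoric): W = 0 (constant volume).
After step 1: P = 1652 kPa (V unchanged).
Step 2 (isobaric): W = PΔV = (1652 kPa)(34.5 − 14.4 L) = 33208 J.
W_total = 0 + 33208 = 33208 J.

W_total ≈ 33.2 kJ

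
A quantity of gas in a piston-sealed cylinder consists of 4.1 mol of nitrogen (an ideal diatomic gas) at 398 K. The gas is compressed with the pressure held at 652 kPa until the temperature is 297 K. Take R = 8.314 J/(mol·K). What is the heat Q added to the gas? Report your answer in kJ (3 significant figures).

Q ≈ -12.0 kJ

Isobaric: W = nRΔT = (4.1)(8.314)(-101) = -3443 J.
ΔU = nCᵥΔT with Cᵥ = 5R/2: ΔU = (4.1)(20.79)(-101) = -8607 J.
Q = ΔU + W = -8607 − 3443 = -12050 J.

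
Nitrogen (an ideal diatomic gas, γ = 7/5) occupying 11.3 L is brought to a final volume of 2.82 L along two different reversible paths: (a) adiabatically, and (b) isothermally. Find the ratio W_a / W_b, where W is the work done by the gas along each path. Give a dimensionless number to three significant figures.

W_a / W_b ≈ 1.34

Path (a) adiabatic: W = P₁V₁(1 − (V₁/V₂)^(γ−1))/(γ−1) → W_a/(P₁V₁) = -1.856.
Path (b) isothermal: W = P₁V₁ ln(V₂/V₁) → W_b/(P₁V₁) = -1.388.
W_a / W_b = -1.856 / -1.388 = 1.337.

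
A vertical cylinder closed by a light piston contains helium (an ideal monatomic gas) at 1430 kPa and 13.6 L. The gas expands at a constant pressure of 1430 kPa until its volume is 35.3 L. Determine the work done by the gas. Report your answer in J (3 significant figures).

Isobaric: W = P ΔV.
W = (1430 kPa)(35.3 − 13.6 L) = (1430)(21.7) = 31031 J.

W ≈ 31000 J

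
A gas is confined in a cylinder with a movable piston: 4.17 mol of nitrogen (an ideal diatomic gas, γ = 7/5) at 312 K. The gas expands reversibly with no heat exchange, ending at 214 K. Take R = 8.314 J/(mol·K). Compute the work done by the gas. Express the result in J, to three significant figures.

W ≈ 8490 J

Adiabatic ⇒ Q = 0, so W_by = −ΔU = nCᵥ(T₁ − T₂).
Cᵥ = 5R/2 = 20.79 J/(mol·K).
W = (4.17)(20.79)(312 − 214) = 8494 J.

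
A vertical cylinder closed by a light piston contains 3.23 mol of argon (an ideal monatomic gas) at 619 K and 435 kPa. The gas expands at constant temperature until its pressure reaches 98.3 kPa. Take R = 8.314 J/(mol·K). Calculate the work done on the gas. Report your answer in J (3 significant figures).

W ≈ -24700 J

Isothermal process: W = nRT ln(V₂/V₁) = nRT ln(P₁/P₂).
W = (3.23)(8.314)(619) × ln(435/98.3)
  = 16623 × ln(4.425) = 16623 × 1.487
W_by_gas = 24723 J; work on gas = −W_by = -24723 J.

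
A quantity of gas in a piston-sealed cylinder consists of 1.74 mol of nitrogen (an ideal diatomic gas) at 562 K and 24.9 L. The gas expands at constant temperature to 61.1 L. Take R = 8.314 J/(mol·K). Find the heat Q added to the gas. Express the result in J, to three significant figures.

Q ≈ 7300 J

Isothermal ⇒ ΔU = 0, so Q = W = nRT ln(V₂/V₁).
Q = (1.74)(8.314)(562) ln(61.1/24.9) = 8130 × 0.8976 = 7298 J.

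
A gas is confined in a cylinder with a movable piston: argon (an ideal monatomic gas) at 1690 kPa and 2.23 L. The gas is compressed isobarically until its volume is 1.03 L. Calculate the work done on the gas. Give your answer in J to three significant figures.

W ≈ 2030 J

Isobaric: W = P ΔV.
W = (1690 kPa)(1.03 − 2.23 L) = (1690)(-1.2) = -2028 J.
Work on gas = −W_by = 2028 J.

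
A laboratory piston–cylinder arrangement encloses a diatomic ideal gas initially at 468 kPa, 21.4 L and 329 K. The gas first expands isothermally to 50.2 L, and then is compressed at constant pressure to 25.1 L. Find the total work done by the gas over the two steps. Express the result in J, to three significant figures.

Step 1 (isothermal): W = P₁V₁ ln(V₂/V₁) = (10015) ln(50.2/21.4) = 8539 J.
After step 1: P = 199.5 kPa, V = 50.2 L, T = 329 K.
Step 2 (isobaric): W = PΔV = (199.5 kPa)(25.1 − 50.2 L) = -5008 J.
W_total = 8539 − 5008 = 3532 J.

W_total ≈ 3530 J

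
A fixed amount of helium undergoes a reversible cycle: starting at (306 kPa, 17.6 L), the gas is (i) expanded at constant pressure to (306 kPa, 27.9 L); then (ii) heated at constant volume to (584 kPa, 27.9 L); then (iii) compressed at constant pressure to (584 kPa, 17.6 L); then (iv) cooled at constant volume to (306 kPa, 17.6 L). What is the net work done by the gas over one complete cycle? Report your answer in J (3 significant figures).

W_net ≈ -2860 J

Constant-volume legs do no work.
W(i) = (306)(27.9 − 17.6) = 3152 J; W(iii) = (584)(17.6 − 27.9) = -6015 J.
W_net = 3152 − 6015 = -2863 J (the counter-clockwise enclosed area).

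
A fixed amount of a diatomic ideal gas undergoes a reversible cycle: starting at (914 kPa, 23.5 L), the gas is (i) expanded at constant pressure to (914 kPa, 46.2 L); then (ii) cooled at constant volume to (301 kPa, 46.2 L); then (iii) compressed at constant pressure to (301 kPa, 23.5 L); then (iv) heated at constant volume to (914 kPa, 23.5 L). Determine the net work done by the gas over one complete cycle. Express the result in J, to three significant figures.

Constant-volume legs do no work.
W(i) = (914)(46.2 − 23.5) = 20748 J; W(iii) = (301)(23.5 − 46.2) = -6833 J.
W_net = 20748 − 6833 = 13915 J (the clockwise enclosed area).

W_net ≈ 13900 J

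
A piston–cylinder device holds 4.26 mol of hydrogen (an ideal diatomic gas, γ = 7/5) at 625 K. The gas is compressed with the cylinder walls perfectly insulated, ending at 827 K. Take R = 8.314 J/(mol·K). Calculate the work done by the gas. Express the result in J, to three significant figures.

W ≈ -17900 J

Adiabatic ⇒ Q = 0, so W_by = −ΔU = nCᵥ(T₁ − T₂).
Cᵥ = 5R/2 = 20.79 J/(mol·K).
W = (4.26)(20.79)(625 − 827) = -17886 J.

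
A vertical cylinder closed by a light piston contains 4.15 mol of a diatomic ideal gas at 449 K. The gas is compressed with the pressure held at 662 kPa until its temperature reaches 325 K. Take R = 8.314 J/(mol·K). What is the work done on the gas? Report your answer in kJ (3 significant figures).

Isobaric: W = P ΔV = nR ΔT.
W = (4.15)(8.314)(325 − 449) = -4278 J.
Work on gas = −W_by = 4278 J.

W ≈ 4.28 kJ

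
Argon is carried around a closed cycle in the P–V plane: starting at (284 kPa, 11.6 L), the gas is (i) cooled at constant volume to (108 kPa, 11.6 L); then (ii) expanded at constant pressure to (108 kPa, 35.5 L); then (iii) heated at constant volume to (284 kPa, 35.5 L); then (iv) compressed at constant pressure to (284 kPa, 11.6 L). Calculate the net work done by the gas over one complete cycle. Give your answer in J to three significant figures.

Constant-volume legs do no work.
W(ii) = (108)(35.5 − 11.6) = 2581 J; W(iv) = (284)(11.6 − 35.5) = -6788 J.
W_net = 2581 − 6788 = -4206 J (the counter-clockwise enclosed area).

W_net ≈ -4210 J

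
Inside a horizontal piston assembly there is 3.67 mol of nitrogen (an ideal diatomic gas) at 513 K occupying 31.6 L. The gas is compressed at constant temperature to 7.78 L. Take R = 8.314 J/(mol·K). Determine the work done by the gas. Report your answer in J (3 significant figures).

W ≈ -21900 J

Isothermal: W = nRT ln(V₂/V₁).
W = (3.67)(8.314)(513) × ln(7.78/31.6)
  = 15653 × -1.402
W_by_gas = -21939 J.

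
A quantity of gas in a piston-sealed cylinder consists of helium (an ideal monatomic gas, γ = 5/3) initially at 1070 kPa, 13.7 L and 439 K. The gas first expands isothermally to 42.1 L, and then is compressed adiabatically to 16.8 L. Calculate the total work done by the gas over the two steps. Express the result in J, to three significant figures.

Step 1 (isothermal): W = P₁V₁ ln(V₂/V₁) = (14659) ln(42.1/13.7) = 16457 J.
After step 1: P = 348.2 kPa, V = 42.1 L, T = 439 K.
Step 2 (adiabatic): W = (P₁V₁ − P₂V₂)/(γ−1) = (14659 − 27045)/0.667 = -18579 J.
W_total = 16457 − 18579 = -2122 J.

W_total ≈ -2120 J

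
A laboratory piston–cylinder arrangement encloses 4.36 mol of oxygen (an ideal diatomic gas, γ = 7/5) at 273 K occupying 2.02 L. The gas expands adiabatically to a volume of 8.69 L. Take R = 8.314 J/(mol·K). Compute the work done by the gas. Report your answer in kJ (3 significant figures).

W ≈ 10.9 kJ

Adiabatic: TV^(γ−1) = const with γ = 7/5.
T₂ = T₁ (V₁/V₂)^(γ−1) = 273 × (2.02/8.69)^0.4 = 273 × 0.5579 = 152.3 K.
W_by = nCᵥ(T₁ − T₂) = (4.36)(20.79)(273 − 152.3) = 10938 J.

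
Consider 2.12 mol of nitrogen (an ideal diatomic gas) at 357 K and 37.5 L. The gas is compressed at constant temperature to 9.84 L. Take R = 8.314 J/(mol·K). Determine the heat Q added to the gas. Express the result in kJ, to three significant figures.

Q ≈ -8.42 kJ

Isothermal ⇒ ΔU = 0, so Q = W = nRT ln(V₂/V₁).
Q = (2.12)(8.314)(357) ln(9.84/37.5) = 6292 × -1.338 = -8418 J.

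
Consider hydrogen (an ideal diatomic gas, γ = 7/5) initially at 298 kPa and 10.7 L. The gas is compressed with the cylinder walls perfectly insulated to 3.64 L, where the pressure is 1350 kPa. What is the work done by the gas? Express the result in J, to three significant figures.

W ≈ -4310 J

Adiabatic: W = (P₁V₁ − P₂V₂)/(γ − 1) with γ = 7/5.
P₁V₁ = 3189 J, P₂V₂ = 4914 J.
W = (3189 − 4914) / 0.4 = -4314 J.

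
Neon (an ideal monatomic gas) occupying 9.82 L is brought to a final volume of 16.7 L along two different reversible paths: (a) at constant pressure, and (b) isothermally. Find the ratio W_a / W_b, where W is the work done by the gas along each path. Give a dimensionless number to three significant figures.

W_a / W_b ≈ 1.32

Path (a) isobaric: W = P₁(V₂ − V₁) → W_a/(P₁V₁) = 0.7006.
Path (b) isothermal: W = P₁V₁ ln(V₂/V₁) → W_b/(P₁V₁) = 0.531.
W_a / W_b = 0.7006 / 0.531 = 1.319.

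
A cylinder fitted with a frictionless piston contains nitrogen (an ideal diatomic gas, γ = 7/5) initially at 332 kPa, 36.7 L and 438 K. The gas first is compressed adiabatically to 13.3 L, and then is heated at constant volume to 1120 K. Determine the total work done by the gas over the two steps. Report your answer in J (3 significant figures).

Step 1 (adiabatic): W = (P₁V₁ − P₂V₂)/(γ−1) = (12184 − 18286)/0.4 = -15255 J.
Step 2 (isochoric): W = 0 (constant volume).
W_total = -15255 + 0 = -15255 J.

W_total ≈ -15300 J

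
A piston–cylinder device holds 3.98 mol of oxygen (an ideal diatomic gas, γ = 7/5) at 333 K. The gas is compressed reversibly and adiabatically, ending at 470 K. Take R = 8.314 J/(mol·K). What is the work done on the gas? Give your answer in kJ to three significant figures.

W ≈ 11.3 kJ

Adiabatic ⇒ Q = 0, so W_by = −ΔU = nCᵥ(T₁ − T₂).
Cᵥ = 5R/2 = 20.79 J/(mol·K).
W = (3.98)(20.79)(333 − 470) = -11333 J.
Work on gas = −W_by = 11333 J.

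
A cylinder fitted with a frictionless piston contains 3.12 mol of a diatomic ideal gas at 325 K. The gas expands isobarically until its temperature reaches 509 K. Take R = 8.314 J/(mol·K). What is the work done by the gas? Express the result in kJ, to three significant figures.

Isobaric: W = P ΔV = nR ΔT.
W = (3.12)(8.314)(509 − 325) = 4773 J.

W ≈ 4.77 kJ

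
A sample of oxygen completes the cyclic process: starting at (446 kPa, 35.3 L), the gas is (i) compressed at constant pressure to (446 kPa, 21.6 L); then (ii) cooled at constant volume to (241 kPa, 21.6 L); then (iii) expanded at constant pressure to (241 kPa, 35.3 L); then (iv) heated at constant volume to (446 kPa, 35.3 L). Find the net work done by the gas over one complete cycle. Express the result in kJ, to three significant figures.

W_net ≈ -2.81 kJ

Constant-volume legs do no work.
W(i) = (446)(21.6 − 35.3) = -6110 J; W(iii) = (241)(35.3 − 21.6) = 3302 J.
W_net = -6110 + 3302 = -2808 J (the counter-clockwise enclosed area).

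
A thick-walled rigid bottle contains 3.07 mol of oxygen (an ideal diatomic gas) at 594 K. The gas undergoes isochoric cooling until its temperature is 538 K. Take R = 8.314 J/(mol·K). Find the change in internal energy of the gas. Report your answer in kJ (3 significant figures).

ΔU ≈ -3.57 kJ

Constant volume ⇒ W = 0, so Q = ΔU = nCᵥΔT with Cᵥ = 5R/2 = 20.79 J/(mol·K).
ΔU = (3.07)(20.79)(538 − 594) = -3573 J.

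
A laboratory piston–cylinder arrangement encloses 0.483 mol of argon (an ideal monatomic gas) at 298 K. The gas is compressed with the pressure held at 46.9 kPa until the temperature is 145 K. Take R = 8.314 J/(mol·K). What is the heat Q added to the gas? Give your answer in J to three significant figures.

Isobaric: W = nRΔT = (0.483)(8.314)(-153) = -614.4 J.
ΔU = nCᵥΔT with Cᵥ = 3R/2: ΔU = (0.483)(12.47)(-153) = -921.6 J.
Q = ΔU + W = -921.6 − 614.4 = -1536 J.

Q ≈ -1540 J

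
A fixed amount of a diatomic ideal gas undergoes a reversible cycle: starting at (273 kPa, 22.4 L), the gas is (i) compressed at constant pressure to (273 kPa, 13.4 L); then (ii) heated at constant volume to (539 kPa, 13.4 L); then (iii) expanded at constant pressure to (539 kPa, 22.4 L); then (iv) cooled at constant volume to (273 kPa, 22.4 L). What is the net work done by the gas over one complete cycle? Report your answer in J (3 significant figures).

Constant-volume legs do no work.
W(i) = (273)(13.4 − 22.4) = -2457 J; W(iii) = (539)(22.4 − 13.4) = 4851 J.
W_net = -2457 + 4851 = 2394 J (the clockwise enclosed area).

W_net ≈ 2390 J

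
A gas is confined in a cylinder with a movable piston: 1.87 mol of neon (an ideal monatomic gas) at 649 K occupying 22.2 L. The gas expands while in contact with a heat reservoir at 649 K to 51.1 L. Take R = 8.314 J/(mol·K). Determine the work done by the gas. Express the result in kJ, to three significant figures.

W ≈ 8.41 kJ

Isothermal: W = nRT ln(V₂/V₁).
W = (1.87)(8.314)(649) × ln(51.1/22.2)
  = 10090 × 0.8337
W_by_gas = 8412 J.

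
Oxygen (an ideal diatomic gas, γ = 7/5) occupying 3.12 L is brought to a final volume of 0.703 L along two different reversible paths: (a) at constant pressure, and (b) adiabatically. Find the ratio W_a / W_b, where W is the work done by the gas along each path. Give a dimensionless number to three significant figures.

W_a / W_b ≈ 0.380

Path (a) isobaric: W = P₁(V₂ − V₁) → W_a/(P₁V₁) = -0.7747.
Path (b) adiabatic: W = P₁V₁(1 − (V₁/V₂)^(γ−1))/(γ−1) → W_b/(P₁V₁) = -2.038.
W_a / W_b = -0.7747 / -2.038 = 0.3802.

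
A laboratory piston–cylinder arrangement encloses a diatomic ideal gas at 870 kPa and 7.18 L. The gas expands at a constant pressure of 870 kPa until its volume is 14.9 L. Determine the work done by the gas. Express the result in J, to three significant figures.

Isobaric: W = P ΔV.
W = (870 kPa)(14.9 − 7.18 L) = (870)(7.72) = 6716 J.

W ≈ 6720 J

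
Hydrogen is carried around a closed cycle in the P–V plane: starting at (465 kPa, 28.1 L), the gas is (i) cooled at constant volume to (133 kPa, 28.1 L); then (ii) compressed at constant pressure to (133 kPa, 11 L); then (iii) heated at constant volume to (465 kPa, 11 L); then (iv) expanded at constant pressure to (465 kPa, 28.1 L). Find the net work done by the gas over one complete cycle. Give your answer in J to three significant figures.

Constant-volume legs do no work.
W(ii) = (133)(11 − 28.1) = -2274 J; W(iv) = (465)(28.1 − 11) = 7952 J.
W_net = -2274 + 7952 = 5677 J (the clockwise enclosed area).

W_net ≈ 5680 J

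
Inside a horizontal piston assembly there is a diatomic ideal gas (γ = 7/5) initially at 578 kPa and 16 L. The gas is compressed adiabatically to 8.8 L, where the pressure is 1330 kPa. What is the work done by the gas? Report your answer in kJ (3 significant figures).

W ≈ -6.14 kJ

Adiabatic: W = (P₁V₁ − P₂V₂)/(γ − 1) with γ = 7/5.
P₁V₁ = 9248 J, P₂V₂ = 11704 J.
W = (9248 − 11704) / 0.4 = -6140 J.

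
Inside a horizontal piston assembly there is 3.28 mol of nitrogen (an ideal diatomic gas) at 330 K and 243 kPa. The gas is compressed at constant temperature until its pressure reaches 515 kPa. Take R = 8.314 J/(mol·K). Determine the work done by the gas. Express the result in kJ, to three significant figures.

Isothermal process: W = nRT ln(V₂/V₁) = nRT ln(P₁/P₂).
W = (3.28)(8.314)(330) × ln(243/515)
  = 8999 × ln(0.4718) = 8999 × -0.7511
W_by_gas = -6759 J.

W ≈ -6.76 kJ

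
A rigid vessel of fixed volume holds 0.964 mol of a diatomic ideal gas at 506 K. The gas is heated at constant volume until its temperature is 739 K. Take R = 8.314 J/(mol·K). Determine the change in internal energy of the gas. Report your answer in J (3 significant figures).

ΔU ≈ 4670 J

Constant volume ⇒ W = 0, so Q = ΔU = nCᵥΔT with Cᵥ = 5R/2 = 20.79 J/(mol·K).
ΔU = (0.964)(20.79)(739 − 506) = 4669 J.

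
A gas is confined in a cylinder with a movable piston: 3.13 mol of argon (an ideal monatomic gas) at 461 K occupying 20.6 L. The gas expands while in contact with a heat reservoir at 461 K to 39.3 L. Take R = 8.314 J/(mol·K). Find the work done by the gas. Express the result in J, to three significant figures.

W ≈ 7750 J

Isothermal: W = nRT ln(V₂/V₁).
W = (3.13)(8.314)(461) × ln(39.3/20.6)
  = 11997 × 0.6459
W_by_gas = 7749 J.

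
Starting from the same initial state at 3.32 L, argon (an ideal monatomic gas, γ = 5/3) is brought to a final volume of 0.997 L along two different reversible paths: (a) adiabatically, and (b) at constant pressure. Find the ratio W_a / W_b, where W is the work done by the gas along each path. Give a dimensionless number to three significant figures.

Path (a) adiabatic: W = P₁V₁(1 − (V₁/V₂)^(γ−1))/(γ−1) → W_a/(P₁V₁) = -1.845.
Path (b) isobaric: W = P₁(V₂ − V₁) → W_b/(P₁V₁) = -0.6997.
W_a / W_b = -1.845 / -0.6997 = 2.637.

W_a / W_b ≈ 2.64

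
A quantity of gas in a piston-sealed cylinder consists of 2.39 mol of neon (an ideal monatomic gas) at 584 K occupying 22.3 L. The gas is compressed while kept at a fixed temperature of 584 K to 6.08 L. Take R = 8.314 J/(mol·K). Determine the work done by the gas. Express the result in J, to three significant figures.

W ≈ -15100 J

Isothermal: W = nRT ln(V₂/V₁).
W = (2.39)(8.314)(584) × ln(6.08/22.3)
  = 11604 × -1.3
W_by_gas = -15081 J.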